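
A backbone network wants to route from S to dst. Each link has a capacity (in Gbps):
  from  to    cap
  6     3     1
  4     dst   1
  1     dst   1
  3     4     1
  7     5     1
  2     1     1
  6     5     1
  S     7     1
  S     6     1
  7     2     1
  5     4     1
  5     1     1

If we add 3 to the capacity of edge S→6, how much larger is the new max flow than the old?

Original max flow = 2.
Even with extra capacity on S→6, another cut of capacity 2 remains binding.
New max flow = 2. Increase = 0.

0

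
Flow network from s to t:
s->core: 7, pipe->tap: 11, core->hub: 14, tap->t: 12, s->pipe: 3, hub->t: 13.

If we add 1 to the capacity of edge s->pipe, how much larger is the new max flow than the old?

1

Original max flow = 10.
After raising cap(s->pipe), augmenting paths through that edge carry 1 more unit.
New max flow = 11. Increase = 1.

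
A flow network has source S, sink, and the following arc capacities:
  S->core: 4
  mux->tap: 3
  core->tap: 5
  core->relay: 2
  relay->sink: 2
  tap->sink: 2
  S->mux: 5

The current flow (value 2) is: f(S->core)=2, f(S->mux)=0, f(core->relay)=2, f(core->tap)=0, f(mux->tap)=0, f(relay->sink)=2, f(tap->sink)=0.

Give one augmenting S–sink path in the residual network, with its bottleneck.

S->core->tap->sink, bottleneck 2

Residual along S->core->tap->sink: S->core: 2, core->tap: 5, tap->sink: 2.
Bottleneck = min = 2.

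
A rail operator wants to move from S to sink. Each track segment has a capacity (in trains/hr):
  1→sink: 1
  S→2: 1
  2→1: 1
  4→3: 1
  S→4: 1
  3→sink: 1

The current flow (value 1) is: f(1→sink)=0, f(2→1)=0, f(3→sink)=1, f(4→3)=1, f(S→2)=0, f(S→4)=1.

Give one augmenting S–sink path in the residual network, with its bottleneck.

S→2→1→sink, bottleneck 1

Residual along S→2→1→sink: S→2: 1, 2→1: 1, 1→sink: 1.
Bottleneck = min = 1.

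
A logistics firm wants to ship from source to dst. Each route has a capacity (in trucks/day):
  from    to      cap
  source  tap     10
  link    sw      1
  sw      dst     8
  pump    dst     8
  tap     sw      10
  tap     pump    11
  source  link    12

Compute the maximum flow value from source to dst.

Augment source->link->sw->dst: bottleneck 1. Total 1.
Augment source->tap->sw->dst: bottleneck 7. Total 8.
Augment source->tap->pump->dst: bottleneck 3. Total 11.
No augmenting path remains in the residual graph.

11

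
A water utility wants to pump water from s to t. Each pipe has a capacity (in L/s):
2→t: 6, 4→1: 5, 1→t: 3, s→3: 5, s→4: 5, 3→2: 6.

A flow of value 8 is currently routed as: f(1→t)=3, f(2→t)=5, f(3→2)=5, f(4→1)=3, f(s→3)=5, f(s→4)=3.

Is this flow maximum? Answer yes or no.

Yes

Residual reachable from s: {1, 4, s}; t is not reachable.
Saturated cut: s→3, 1→t with total capacity 8 = current flow value. Flow is maximum.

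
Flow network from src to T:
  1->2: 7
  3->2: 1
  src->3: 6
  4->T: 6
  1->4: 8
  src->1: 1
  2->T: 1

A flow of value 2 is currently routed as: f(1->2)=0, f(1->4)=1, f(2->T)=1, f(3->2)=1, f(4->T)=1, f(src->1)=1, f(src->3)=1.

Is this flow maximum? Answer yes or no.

Yes

Residual reachable from src: {3, src}; T is not reachable.
Saturated cut: src->1, 3->2 with total capacity 2 = current flow value. Flow is maximum.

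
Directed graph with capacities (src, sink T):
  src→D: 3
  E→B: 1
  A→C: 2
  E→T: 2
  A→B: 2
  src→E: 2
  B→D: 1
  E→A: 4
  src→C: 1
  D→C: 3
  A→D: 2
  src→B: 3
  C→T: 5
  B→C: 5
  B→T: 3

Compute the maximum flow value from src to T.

Augment src→E→T: bottleneck 2. Total 2.
Augment src→B→T: bottleneck 3. Total 5.
Augment src→C→T: bottleneck 1. Total 6.
Augment src→D→C→T: bottleneck 3. Total 9.
No augmenting path remains in the residual graph.

9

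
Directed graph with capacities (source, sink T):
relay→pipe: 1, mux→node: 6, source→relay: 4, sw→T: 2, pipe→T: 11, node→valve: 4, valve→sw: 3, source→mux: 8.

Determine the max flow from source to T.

Augment source→relay→pipe→T: bottleneck 1. Total 1.
Augment source→mux→node→valve→sw→T: bottleneck 2. Total 3.
No augmenting path remains in the residual graph.

3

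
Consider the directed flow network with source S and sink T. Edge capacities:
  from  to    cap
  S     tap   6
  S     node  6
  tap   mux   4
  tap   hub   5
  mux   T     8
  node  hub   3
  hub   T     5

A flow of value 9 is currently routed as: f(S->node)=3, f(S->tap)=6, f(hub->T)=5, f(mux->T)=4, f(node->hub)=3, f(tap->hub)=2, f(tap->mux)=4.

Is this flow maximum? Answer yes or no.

Yes

Residual reachable from S: {S, node}; T is not reachable.
Saturated cut: S->tap, node->hub with total capacity 9 = current flow value. Flow is maximum.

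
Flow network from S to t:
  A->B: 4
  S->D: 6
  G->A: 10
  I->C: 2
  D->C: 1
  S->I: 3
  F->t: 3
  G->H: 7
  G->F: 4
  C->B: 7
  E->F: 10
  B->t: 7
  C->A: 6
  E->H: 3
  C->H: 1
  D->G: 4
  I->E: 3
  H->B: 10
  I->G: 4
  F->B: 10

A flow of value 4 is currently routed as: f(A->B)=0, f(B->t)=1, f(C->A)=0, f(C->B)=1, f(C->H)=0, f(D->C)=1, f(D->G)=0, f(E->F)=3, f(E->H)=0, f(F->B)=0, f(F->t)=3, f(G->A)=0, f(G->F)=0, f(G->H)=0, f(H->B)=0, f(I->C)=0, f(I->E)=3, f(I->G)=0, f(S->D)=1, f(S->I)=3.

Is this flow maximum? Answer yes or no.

Residual path S->D->G->H->B->t has bottleneck 4 > 0.
Pushing 4 along it raises the flow to 8, so the given flow is not maximum.

No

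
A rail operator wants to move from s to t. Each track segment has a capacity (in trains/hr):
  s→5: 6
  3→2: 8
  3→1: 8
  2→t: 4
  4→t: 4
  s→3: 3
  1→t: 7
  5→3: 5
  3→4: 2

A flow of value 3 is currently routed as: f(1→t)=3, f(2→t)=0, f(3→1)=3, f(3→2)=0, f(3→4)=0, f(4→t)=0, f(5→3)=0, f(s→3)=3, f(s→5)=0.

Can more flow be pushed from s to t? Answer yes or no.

Residual path s→5→3→1→t has bottleneck 4 > 0.
Pushing 4 along it raises the flow to 7, so the given flow is not maximum.

Yes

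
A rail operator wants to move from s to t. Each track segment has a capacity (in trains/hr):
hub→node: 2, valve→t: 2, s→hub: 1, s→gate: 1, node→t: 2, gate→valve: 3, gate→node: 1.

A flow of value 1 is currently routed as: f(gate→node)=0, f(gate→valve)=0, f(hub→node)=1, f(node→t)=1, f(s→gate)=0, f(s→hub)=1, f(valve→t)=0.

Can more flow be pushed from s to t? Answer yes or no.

Residual path s→gate→node→t has bottleneck 1 > 0.
Pushing 1 along it raises the flow to 2, so the given flow is not maximum.

Yes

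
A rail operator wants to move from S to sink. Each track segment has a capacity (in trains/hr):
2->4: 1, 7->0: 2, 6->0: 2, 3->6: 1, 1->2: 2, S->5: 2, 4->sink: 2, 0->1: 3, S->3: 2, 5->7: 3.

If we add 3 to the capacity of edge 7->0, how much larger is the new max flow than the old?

Original max flow = 1.
Edge 7->0 does not cross the min cut (source side {0, 1, 2, 3, 5, 6, 7, S}), so extra capacity there cannot help.
New max flow = 1. Increase = 0.

0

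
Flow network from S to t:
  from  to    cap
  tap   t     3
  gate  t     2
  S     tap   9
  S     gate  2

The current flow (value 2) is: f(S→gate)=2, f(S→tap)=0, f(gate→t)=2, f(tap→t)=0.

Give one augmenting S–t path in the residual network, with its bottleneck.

Residual along S→tap→t: S→tap: 9, tap→t: 3.
Bottleneck = min = 3.

S→tap→t, bottleneck 3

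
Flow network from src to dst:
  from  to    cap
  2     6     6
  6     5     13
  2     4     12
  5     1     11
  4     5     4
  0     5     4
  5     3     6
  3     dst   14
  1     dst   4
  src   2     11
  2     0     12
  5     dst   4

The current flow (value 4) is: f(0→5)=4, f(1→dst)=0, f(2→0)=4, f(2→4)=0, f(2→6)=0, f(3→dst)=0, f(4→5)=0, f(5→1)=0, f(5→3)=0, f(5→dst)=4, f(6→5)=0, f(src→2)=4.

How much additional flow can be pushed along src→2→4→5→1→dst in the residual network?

Residual capacities along the path: src→2: 7, 2→4: 12, 4→5: 4, 5→1: 11, 1→dst: 4.
Minimum is 4.

4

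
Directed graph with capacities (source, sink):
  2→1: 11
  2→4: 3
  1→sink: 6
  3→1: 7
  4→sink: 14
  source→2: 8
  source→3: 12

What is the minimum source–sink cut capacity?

Max flow = 9 (via 2 augmenting paths).
In the residual at optimum, the set reachable from source is {1, 2, 3, source}.
Cut edges: 2→4 (cap 3), 1→sink (cap 6). Sum = 9.

9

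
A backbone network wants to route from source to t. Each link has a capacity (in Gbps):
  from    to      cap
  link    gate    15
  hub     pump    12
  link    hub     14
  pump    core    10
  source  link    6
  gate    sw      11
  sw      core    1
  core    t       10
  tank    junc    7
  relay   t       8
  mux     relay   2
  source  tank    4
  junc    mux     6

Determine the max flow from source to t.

8

Augment source→link→gate→sw→core→t: bottleneck 1. Total 1.
Augment source→link→hub→pump→core→t: bottleneck 5. Total 6.
Augment source→tank→junc→mux→relay→t: bottleneck 2. Total 8.
No augmenting path remains in the residual graph.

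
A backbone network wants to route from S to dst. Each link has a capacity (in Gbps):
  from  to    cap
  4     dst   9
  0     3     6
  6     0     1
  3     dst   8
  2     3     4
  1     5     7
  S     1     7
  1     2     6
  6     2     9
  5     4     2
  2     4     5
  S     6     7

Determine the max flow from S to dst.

12

Augment S→6→0→3→dst: bottleneck 1. Total 1.
Augment S→6→2→3→dst: bottleneck 4. Total 5.
Augment S→6→2→4→dst: bottleneck 2. Total 7.
Augment S→1→2→4→dst: bottleneck 3. Total 10.
Augment S→1→5→4→dst: bottleneck 2. Total 12.
No augmenting path remains in the residual graph.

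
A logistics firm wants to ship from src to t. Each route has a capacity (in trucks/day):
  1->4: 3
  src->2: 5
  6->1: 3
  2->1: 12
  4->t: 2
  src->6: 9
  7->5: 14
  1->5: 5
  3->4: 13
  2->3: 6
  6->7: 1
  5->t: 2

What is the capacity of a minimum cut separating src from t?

Max flow = 4 (via 3 augmenting paths).
In the residual at optimum, the set reachable from src is {1, 2, 3, 4, 5, 6, 7, src}.
Cut edges: 5->t (cap 2), 4->t (cap 2). Sum = 4.

4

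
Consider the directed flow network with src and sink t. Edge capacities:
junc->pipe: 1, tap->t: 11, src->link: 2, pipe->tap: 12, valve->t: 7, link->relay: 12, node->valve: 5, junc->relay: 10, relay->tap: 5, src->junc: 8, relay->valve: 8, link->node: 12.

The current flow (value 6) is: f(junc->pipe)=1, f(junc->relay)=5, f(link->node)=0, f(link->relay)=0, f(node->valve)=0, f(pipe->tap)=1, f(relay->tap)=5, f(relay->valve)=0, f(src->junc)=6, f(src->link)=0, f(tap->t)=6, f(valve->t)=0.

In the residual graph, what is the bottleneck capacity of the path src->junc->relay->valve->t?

2

Residual capacities along the path: src->junc: 2, junc->relay: 5, relay->valve: 8, valve->t: 7.
Minimum is 2.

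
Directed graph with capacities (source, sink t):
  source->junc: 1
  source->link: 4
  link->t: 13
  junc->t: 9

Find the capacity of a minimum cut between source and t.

5

Max flow = 5 (via 2 augmenting paths).
In the residual at optimum, the set reachable from source is {source}.
Cut edges: source->junc (cap 1), source->link (cap 4). Sum = 5.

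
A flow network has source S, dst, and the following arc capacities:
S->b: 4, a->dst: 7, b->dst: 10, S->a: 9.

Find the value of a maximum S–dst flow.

11

Augment S->b->dst: bottleneck 4. Total 4.
Augment S->a->dst: bottleneck 7. Total 11.
No augmenting path remains in the residual graph.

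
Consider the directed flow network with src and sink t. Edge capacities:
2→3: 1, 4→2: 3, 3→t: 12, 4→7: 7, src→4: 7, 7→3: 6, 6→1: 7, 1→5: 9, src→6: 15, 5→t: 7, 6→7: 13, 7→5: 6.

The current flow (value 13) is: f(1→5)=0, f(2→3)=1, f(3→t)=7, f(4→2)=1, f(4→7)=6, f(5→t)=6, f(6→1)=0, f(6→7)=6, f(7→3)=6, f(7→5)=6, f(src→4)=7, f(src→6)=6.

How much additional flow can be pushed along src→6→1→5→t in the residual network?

1

Residual capacities along the path: src→6: 9, 6→1: 7, 1→5: 9, 5→t: 1.
Minimum is 1.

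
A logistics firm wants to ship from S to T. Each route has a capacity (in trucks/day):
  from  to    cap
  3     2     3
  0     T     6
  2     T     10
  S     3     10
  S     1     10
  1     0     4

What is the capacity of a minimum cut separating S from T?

7

Max flow = 7 (via 2 augmenting paths).
In the residual at optimum, the set reachable from S is {1, 3, S}.
Cut edges: 3→2 (cap 3), 1→0 (cap 4). Sum = 7.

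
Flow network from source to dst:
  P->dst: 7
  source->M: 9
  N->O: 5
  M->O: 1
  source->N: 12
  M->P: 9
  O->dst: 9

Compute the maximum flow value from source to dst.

13

Augment source->M->P->dst: bottleneck 7. Total 7.
Augment source->M->O->dst: bottleneck 1. Total 8.
Augment source->N->O->dst: bottleneck 5. Total 13.
No augmenting path remains in the residual graph.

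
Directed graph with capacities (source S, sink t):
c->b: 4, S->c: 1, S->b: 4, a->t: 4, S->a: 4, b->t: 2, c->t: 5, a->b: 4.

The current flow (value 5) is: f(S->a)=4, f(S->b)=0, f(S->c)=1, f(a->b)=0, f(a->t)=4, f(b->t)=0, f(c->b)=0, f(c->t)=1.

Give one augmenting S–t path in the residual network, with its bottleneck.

S->b->t, bottleneck 2

Residual along S->b->t: S->b: 4, b->t: 2.
Bottleneck = min = 2.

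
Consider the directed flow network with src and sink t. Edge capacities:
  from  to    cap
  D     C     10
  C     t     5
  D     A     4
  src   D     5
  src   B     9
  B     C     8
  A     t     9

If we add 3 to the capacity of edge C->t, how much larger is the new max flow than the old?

Original max flow = 9.
After raising cap(C->t), augmenting paths through that edge carry 3 more units.
New max flow = 12. Increase = 3.

3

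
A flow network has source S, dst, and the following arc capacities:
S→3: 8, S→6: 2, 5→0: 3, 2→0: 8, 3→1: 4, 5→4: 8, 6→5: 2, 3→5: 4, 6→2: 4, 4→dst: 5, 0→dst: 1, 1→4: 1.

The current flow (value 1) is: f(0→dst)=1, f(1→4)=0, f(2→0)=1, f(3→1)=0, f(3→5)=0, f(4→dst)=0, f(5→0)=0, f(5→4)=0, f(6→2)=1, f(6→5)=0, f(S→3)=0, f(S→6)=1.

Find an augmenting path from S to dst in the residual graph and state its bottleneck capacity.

S→6→5→4→dst, bottleneck 1

Residual along S→6→5→4→dst: S→6: 1, 6→5: 2, 5→4: 8, 4→dst: 5.
Bottleneck = min = 1.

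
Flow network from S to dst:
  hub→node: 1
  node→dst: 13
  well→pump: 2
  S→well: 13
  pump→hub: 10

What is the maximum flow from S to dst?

Augment S→well→pump→hub→node→dst: bottleneck 1. Total 1.
No augmenting path remains in the residual graph.

1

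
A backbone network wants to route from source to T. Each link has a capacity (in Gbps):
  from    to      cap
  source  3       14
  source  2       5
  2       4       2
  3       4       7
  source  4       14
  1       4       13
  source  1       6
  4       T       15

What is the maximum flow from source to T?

Augment source->4->T: bottleneck 14. Total 14.
Augment source->1->4->T: bottleneck 1. Total 15.
No augmenting path remains in the residual graph.

15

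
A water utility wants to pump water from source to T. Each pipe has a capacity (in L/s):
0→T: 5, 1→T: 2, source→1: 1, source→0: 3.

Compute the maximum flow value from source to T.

4

Augment source→0→T: bottleneck 3. Total 3.
Augment source→1→T: bottleneck 1. Total 4.
No augmenting path remains in the residual graph.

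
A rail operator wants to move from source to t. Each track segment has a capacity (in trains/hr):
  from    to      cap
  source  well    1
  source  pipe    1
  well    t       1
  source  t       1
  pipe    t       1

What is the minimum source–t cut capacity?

Max flow = 3 (via 3 augmenting paths).
In the residual at optimum, the set reachable from source is {source}.
Cut edges: source->well (cap 1), source->pipe (cap 1), source->t (cap 1). Sum = 3.

3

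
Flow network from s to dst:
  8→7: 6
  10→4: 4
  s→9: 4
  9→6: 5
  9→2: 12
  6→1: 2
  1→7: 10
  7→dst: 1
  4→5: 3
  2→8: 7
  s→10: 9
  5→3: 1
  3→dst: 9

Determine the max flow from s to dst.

2

Augment s→9→6→1→7→dst: bottleneck 1. Total 1.
Augment s→10→4→5→3→dst: bottleneck 1. Total 2.
No augmenting path remains in the residual graph.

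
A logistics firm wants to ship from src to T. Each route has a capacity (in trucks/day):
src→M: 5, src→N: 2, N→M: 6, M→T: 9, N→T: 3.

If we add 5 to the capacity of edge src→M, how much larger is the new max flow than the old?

4

Original max flow = 7.
After raising cap(src→M), augmenting paths through that edge carry 4 more units.
New max flow = 11. Increase = 4.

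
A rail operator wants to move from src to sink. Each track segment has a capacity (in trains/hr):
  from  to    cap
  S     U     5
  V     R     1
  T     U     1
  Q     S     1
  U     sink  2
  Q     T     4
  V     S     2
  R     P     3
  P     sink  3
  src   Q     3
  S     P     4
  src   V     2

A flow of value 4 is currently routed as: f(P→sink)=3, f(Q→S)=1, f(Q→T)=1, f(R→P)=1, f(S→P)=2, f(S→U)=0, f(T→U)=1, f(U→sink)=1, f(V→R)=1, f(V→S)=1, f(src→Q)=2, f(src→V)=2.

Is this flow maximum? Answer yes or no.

Residual reachable from src: {Q, T, src}; sink is not reachable.
Saturated cut: src→V, Q→S, T→U with total capacity 4 = current flow value. Flow is maximum.

Yes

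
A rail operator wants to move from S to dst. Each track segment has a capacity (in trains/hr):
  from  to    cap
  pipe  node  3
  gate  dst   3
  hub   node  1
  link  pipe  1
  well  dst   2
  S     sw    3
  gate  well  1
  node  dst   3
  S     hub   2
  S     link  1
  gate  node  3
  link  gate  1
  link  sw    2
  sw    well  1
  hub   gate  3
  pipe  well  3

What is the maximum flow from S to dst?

Augment S->hub->gate->dst: bottleneck 2. Total 2.
Augment S->link->gate->dst: bottleneck 1. Total 3.
Augment S->sw->well->dst: bottleneck 1. Total 4.
No augmenting path remains in the residual graph.

4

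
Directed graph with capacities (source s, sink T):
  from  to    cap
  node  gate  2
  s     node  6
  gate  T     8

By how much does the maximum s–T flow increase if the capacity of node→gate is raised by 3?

Original max flow = 2.
After raising cap(node→gate), augmenting paths through that edge carry 3 more units.
New max flow = 5. Increase = 3.

3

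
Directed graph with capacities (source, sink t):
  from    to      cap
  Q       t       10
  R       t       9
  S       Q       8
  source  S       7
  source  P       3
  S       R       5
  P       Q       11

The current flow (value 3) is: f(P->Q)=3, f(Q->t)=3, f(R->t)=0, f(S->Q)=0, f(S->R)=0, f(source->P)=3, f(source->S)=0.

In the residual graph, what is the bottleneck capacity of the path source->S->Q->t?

7

Residual capacities along the path: source->S: 7, S->Q: 8, Q->t: 7.
Minimum is 7.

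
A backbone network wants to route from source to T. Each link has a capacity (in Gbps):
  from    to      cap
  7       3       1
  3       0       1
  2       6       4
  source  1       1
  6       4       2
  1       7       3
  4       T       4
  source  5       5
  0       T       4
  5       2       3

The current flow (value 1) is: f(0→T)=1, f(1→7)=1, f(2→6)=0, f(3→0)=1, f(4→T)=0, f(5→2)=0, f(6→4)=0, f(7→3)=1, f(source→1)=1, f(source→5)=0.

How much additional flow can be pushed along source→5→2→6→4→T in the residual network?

Residual capacities along the path: source→5: 5, 5→2: 3, 2→6: 4, 6→4: 2, 4→T: 4.
Minimum is 2.

2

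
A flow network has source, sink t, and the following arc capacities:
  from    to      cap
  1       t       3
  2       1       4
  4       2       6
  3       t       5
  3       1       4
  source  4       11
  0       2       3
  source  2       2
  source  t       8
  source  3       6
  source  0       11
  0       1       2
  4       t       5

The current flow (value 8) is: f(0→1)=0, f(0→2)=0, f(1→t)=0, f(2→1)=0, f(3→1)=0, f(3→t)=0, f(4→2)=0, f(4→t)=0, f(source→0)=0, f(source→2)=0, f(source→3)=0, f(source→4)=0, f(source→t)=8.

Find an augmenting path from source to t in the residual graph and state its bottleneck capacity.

source→3→t, bottleneck 5

Residual along source→3→t: source→3: 6, 3→t: 5.
Bottleneck = min = 5.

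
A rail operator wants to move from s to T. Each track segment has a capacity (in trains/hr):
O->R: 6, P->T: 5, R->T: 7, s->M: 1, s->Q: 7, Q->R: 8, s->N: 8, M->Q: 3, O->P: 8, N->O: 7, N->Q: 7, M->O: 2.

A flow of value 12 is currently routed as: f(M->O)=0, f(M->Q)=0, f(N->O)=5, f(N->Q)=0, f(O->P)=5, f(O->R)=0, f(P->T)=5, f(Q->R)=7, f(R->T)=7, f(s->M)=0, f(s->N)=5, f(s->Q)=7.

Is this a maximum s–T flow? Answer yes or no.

Residual reachable from s: {M, N, O, P, Q, R, s}; T is not reachable.
Saturated cut: R->T, P->T with total capacity 12 = current flow value. Flow is maximum.

Yes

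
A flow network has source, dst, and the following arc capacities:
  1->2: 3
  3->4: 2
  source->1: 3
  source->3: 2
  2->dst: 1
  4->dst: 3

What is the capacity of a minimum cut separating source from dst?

Max flow = 3 (via 2 augmenting paths).
In the residual at optimum, the set reachable from source is {1, 2, source}.
Cut edges: source->3 (cap 2), 2->dst (cap 1). Sum = 3.

3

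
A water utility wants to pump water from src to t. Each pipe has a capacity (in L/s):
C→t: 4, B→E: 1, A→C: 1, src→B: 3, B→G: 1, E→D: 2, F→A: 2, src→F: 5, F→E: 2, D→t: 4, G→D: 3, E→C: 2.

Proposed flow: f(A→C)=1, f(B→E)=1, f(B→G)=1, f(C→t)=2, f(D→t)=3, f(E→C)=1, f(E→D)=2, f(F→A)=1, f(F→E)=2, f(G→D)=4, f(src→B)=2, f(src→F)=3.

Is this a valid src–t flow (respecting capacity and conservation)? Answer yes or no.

No

Capacity violated on G→D: flow 4 > capacity 3.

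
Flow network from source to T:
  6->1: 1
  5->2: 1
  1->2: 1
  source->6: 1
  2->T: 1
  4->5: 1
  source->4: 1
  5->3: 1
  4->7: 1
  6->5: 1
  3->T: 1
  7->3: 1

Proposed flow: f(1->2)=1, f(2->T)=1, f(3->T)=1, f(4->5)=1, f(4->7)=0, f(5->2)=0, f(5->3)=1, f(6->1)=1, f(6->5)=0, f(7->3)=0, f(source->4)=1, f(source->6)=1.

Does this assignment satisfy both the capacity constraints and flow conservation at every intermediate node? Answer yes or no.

Every edge has 0 ≤ f(e) ≤ cap(e).
At each intermediate node, inflow equals outflow.

Yes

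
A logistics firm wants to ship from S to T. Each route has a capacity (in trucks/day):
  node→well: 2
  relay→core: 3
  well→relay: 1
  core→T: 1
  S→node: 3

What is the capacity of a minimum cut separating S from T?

Max flow = 1 (via 1 augmenting path).
In the residual at optimum, the set reachable from S is {S, node, well}.
Cut edges: well→relay (cap 1). Sum = 1.

1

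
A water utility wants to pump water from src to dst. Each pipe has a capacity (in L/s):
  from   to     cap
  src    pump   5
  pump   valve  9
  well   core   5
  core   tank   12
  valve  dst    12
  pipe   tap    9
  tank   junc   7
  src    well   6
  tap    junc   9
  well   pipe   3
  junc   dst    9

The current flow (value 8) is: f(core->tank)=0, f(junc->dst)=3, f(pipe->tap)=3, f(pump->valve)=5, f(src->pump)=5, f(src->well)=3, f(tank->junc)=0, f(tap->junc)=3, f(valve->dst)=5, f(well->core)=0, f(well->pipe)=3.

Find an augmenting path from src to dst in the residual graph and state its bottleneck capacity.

Residual along src->well->core->tank->junc->dst: src->well: 3, well->core: 5, core->tank: 12, tank->junc: 7, junc->dst: 6.
Bottleneck = min = 3.

src->well->core->tank->junc->dst, bottleneck 3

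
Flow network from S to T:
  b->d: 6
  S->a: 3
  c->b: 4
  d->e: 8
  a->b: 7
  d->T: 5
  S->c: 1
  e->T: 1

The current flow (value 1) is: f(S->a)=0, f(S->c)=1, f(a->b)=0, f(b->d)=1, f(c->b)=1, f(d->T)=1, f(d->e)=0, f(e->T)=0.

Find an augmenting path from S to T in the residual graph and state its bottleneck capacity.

S->a->b->d->T, bottleneck 3

Residual along S->a->b->d->T: S->a: 3, a->b: 7, b->d: 5, d->T: 4.
Bottleneck = min = 3.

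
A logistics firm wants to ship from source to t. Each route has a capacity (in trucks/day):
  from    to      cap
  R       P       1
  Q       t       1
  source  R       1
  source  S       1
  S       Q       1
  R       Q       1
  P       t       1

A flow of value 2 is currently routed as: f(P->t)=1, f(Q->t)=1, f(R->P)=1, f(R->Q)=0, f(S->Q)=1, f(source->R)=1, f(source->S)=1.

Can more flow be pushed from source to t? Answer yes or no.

Residual reachable from source: {source}; t is not reachable.
Saturated cut: source->R, source->S with total capacity 2 = current flow value. Flow is maximum.

No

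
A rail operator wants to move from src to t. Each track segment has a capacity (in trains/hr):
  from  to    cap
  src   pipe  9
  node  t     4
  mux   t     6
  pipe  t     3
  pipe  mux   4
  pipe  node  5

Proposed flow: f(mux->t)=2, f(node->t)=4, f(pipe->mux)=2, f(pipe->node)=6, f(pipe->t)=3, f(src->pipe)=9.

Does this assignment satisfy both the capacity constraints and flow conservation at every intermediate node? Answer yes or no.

No

Capacity violated on pipe->node: flow 6 > capacity 5.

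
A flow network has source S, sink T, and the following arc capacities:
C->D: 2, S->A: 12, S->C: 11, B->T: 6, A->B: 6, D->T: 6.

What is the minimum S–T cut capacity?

Max flow = 8 (via 2 augmenting paths).
In the residual at optimum, the set reachable from S is {A, C, S}.
Cut edges: A->B (cap 6), C->D (cap 2). Sum = 8.

8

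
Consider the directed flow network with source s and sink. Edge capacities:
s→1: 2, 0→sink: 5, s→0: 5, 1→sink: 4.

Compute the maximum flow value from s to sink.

7

Augment s→0→sink: bottleneck 5. Total 5.
Augment s→1→sink: bottleneck 2. Total 7.
No augmenting path remains in the residual graph.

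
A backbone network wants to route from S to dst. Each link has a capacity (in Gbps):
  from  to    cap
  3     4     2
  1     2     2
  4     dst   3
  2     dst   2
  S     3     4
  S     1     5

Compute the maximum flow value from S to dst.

4

Augment S->3->4->dst: bottleneck 2. Total 2.
Augment S->1->2->dst: bottleneck 2. Total 4.
No augmenting path remains in the residual graph.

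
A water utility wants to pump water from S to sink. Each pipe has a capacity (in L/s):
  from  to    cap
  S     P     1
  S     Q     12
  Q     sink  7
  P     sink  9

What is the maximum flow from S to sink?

8

Augment S→P→sink: bottleneck 1. Total 1.
Augment S→Q→sink: bottleneck 7. Total 8.
No augmenting path remains in the residual graph.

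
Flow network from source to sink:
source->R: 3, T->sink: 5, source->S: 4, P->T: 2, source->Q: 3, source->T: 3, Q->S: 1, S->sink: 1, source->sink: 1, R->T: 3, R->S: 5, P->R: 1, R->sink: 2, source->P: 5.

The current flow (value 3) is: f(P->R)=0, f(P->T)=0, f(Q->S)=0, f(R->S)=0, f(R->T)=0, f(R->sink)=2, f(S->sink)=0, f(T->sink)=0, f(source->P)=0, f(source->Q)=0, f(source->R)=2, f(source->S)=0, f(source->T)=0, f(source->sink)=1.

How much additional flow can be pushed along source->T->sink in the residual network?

Residual capacities along the path: source->T: 3, T->sink: 5.
Minimum is 3.

3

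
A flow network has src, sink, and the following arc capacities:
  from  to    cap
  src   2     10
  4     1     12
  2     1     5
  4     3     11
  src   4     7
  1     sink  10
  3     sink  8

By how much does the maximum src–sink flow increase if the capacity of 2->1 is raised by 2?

Original max flow = 12.
After raising cap(2->1), augmenting paths through that edge carry 2 more units.
New max flow = 14. Increase = 2.

2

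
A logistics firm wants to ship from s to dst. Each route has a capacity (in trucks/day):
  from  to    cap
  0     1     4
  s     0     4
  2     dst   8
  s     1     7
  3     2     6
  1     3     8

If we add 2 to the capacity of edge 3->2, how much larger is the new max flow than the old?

2

Original max flow = 6.
After raising cap(3->2), augmenting paths through that edge carry 2 more units.
New max flow = 8. Increase = 2.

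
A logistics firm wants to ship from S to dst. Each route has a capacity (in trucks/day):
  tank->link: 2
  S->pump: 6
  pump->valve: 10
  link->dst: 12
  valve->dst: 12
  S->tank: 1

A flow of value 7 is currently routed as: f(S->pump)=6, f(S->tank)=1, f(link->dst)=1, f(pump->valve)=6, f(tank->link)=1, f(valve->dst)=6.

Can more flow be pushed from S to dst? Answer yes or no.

No

Residual reachable from S: {S}; dst is not reachable.
Saturated cut: S->tank, S->pump with total capacity 7 = current flow value. Flow is maximum.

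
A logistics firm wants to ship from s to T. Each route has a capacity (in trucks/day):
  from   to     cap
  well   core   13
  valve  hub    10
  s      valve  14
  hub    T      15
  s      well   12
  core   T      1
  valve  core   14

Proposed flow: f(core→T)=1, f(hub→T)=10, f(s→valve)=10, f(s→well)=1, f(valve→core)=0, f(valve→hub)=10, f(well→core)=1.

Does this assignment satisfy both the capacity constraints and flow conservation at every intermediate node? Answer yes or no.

Yes

Every edge has 0 ≤ f(e) ≤ cap(e).
At each intermediate node, inflow equals outflow.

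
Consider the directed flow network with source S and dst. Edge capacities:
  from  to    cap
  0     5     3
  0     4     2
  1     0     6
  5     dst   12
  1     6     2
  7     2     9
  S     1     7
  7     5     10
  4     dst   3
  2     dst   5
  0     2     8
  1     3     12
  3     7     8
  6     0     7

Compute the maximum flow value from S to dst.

7

Augment S→1→0→5→dst: bottleneck 3. Total 3.
Augment S→1→0→2→dst: bottleneck 3. Total 6.
Augment S→1→3→7→5→dst: bottleneck 1. Total 7.
No augmenting path remains in the residual graph.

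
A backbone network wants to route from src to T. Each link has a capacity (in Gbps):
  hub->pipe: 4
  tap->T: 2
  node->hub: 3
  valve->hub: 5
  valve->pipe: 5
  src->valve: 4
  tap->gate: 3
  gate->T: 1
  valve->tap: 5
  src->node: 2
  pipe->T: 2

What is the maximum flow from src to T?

Augment src->valve->tap->T: bottleneck 2. Total 2.
Augment src->valve->pipe->T: bottleneck 2. Total 4.
Augment src->node->hub->pipe->valve->tap->gate->T: bottleneck 1. Total 5.
No augmenting path remains in the residual graph.

5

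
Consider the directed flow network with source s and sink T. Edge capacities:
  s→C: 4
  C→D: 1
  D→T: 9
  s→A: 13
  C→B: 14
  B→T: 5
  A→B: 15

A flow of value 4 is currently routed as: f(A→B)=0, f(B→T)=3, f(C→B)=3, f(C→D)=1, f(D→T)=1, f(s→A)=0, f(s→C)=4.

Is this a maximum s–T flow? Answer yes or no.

No

Residual path s→A→B→T has bottleneck 2 > 0.
Pushing 2 along it raises the flow to 6, so the given flow is not maximum.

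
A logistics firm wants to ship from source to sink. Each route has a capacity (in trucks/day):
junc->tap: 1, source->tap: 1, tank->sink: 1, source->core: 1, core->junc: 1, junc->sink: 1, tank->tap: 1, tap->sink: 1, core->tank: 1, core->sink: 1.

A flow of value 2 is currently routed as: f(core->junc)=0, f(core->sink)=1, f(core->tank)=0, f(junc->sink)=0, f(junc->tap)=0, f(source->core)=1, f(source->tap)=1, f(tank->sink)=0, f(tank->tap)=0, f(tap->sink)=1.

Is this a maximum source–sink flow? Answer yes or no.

Residual reachable from source: {source}; sink is not reachable.
Saturated cut: source->core, source->tap with total capacity 2 = current flow value. Flow is maximum.

Yes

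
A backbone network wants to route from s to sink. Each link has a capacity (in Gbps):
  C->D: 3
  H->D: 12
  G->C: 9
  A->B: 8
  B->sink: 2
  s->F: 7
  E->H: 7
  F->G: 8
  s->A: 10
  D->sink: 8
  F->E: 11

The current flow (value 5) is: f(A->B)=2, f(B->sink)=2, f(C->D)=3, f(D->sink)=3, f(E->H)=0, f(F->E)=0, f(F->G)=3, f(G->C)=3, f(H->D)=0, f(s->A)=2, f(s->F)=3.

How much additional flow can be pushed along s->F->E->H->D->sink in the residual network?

Residual capacities along the path: s->F: 4, F->E: 11, E->H: 7, H->D: 12, D->sink: 5.
Minimum is 4.

4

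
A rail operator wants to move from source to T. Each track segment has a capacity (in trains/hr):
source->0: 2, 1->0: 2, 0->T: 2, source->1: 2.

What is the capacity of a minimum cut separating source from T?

Max flow = 2 (via 1 augmenting path).
In the residual at optimum, the set reachable from source is {0, 1, source}.
Cut edges: 0->T (cap 2). Sum = 2.

2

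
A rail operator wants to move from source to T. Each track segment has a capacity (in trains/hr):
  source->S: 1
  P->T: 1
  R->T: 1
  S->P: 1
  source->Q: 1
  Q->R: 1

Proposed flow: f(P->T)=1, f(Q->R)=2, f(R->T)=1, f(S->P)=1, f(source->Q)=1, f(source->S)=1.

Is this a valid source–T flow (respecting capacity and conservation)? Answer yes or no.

No

Capacity violated on Q->R: flow 2 > capacity 1.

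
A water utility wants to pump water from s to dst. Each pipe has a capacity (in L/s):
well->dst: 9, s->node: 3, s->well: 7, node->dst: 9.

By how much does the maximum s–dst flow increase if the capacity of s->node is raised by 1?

1

Original max flow = 10.
After raising cap(s->node), augmenting paths through that edge carry 1 more unit.
New max flow = 11. Increase = 1.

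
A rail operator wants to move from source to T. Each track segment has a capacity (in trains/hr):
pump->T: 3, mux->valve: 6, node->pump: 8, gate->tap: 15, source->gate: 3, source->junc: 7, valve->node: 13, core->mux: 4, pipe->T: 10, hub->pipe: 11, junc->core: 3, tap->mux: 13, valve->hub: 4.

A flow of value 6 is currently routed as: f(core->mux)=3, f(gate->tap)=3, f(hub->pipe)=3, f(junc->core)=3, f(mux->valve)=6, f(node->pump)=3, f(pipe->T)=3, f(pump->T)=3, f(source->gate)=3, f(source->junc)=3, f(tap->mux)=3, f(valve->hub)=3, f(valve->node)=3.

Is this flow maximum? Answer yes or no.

Residual reachable from source: {junc, source}; T is not reachable.
Saturated cut: junc->core, source->gate with total capacity 6 = current flow value. Flow is maximum.

Yes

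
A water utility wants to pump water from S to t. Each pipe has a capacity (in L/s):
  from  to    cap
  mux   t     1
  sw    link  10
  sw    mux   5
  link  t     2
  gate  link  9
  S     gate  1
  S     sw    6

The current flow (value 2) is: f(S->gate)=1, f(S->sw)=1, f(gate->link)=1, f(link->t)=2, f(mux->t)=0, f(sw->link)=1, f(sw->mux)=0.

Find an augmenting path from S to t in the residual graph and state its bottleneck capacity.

Residual along S->sw->mux->t: S->sw: 5, sw->mux: 5, mux->t: 1.
Bottleneck = min = 1.

S->sw->mux->t, bottleneck 1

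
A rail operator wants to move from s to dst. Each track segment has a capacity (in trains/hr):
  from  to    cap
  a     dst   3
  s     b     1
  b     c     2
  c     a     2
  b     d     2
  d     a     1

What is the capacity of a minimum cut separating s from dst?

Max flow = 1 (via 1 augmenting path).
In the residual at optimum, the set reachable from s is {s}.
Cut edges: s->b (cap 1). Sum = 1.

1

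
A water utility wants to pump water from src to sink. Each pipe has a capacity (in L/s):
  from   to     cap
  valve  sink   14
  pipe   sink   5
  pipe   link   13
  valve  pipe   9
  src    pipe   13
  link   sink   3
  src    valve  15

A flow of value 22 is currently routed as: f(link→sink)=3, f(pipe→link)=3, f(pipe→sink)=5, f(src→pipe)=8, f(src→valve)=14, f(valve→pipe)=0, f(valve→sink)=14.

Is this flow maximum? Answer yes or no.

Residual reachable from src: {link, pipe, src, valve}; sink is not reachable.
Saturated cut: valve→sink, pipe→sink, link→sink with total capacity 22 = current flow value. Flow is maximum.

Yes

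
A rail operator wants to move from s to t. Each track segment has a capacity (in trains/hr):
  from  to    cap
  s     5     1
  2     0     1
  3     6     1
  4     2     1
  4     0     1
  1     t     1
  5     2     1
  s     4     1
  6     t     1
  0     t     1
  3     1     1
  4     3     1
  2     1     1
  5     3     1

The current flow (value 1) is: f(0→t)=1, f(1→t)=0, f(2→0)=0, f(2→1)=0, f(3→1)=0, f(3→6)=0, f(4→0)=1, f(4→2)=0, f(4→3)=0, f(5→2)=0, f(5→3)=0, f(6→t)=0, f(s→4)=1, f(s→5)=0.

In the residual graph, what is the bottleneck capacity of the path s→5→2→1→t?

1

Residual capacities along the path: s→5: 1, 5→2: 1, 2→1: 1, 1→t: 1.
Minimum is 1.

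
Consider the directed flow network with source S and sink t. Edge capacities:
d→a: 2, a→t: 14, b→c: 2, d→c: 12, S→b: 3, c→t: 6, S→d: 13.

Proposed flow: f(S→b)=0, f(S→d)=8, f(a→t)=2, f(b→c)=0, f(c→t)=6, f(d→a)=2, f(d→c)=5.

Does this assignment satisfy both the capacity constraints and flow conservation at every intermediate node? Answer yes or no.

No

Conservation fails at d: inflow 8 ≠ outflow 7.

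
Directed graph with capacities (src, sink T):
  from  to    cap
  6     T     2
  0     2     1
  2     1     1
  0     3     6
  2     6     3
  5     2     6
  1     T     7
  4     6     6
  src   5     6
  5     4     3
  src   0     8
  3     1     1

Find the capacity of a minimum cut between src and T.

4

Max flow = 4 (via 3 augmenting paths).
In the residual at optimum, the set reachable from src is {0, 2, 3, 4, 5, 6, src}.
Cut edges: 3->1 (cap 1), 2->1 (cap 1), 6->T (cap 2). Sum = 4.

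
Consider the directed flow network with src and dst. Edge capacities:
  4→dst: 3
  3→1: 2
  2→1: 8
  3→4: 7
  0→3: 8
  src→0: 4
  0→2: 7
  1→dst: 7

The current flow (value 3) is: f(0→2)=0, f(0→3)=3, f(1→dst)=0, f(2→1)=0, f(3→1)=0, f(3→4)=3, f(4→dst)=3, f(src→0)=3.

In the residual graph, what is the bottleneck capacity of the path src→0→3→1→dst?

1

Residual capacities along the path: src→0: 1, 0→3: 5, 3→1: 2, 1→dst: 7.
Minimum is 1.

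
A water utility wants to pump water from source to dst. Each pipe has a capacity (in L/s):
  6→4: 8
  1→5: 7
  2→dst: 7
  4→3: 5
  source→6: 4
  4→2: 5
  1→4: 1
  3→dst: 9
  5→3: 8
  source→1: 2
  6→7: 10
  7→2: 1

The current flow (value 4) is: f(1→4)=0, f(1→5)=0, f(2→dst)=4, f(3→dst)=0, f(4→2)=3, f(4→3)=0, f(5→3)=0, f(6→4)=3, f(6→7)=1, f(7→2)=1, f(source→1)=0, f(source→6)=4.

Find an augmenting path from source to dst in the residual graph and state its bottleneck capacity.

source→1→4→2→dst, bottleneck 1

Residual along source→1→4→2→dst: source→1: 2, 1→4: 1, 4→2: 2, 2→dst: 3.
Bottleneck = min = 1.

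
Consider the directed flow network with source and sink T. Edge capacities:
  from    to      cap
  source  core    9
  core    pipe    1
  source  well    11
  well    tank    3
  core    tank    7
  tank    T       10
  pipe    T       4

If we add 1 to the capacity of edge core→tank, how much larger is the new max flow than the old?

Original max flow = 11.
Even with extra capacity on core→tank, another cut of capacity 11 remains binding.
New max flow = 11. Increase = 0.

0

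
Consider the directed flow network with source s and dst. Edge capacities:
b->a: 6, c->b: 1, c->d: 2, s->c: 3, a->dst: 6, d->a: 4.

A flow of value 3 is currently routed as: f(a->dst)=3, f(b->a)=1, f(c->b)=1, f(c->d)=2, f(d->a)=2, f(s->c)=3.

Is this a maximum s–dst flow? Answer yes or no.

Yes

Residual reachable from s: {s}; dst is not reachable.
Saturated cut: s->c with total capacity 3 = current flow value. Flow is maximum.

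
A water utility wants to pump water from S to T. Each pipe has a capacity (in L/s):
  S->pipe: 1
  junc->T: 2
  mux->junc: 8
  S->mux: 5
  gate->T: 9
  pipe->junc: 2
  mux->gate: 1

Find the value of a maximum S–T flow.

3

Augment S->pipe->junc->T: bottleneck 1. Total 1.
Augment S->mux->junc->T: bottleneck 1. Total 2.
Augment S->mux->gate->T: bottleneck 1. Total 3.
No augmenting path remains in the residual graph.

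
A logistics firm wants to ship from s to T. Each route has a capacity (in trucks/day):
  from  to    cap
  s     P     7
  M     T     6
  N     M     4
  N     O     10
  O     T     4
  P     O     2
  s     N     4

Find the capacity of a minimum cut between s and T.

6

Max flow = 6 (via 2 augmenting paths).
In the residual at optimum, the set reachable from s is {P, s}.
Cut edges: s->N (cap 4), P->O (cap 2). Sum = 6.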